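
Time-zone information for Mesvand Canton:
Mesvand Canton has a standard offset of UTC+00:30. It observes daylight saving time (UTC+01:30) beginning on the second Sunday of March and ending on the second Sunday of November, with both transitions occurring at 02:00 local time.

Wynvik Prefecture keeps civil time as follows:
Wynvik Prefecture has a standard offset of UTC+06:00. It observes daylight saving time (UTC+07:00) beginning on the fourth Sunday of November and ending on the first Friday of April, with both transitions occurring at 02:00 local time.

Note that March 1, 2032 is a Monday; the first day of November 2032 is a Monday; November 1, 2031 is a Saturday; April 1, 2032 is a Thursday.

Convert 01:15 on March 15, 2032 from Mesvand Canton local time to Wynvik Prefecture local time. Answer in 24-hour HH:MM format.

06:45

1 March 2032 is a Monday, so the first Sunday is March 7 and the second is March 14.
1 November 2032 is a Monday, so the first Sunday is November 7 and the second is November 14.
March 15, 2032 lies within the daylight-saving period (14 March – 14 November), so Mesvand Canton is on daylight time, UTC+01:30.
01:15 Mesvand Canton − 1h30m = 23:45 UTC (rolling into the previous day, 14 March 2032).
1 November 2031 is a Saturday, so the first Sunday is November 2 and the fourth is November 23.
1 April 2032 is a Thursday, so the first Friday is April 2.
At the standard offset (UTC+06:00), 23:45 UTC + 6h = 05:45 Wynvik Prefecture standard time (rolling into the next day, 15 March 2032).
The standard-time date in Wynvik Prefecture, March 15, 2032, lies within the daylight-saving period (23 November 2031 – 2 April 2032), so Wynvik Prefecture is on daylight time, UTC+07:00.
23:45 UTC + 7h = 06:45 Wynvik Prefecture (rolling into the next day, 15 March 2032).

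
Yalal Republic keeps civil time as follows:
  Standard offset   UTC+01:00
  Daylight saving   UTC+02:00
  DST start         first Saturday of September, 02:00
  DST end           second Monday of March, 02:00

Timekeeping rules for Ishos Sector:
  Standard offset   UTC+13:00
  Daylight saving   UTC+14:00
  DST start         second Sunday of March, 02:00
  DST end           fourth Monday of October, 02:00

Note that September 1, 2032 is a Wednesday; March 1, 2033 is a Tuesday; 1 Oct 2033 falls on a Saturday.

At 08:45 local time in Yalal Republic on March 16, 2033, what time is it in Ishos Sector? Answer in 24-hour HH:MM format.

21:45

1 September 2032 is a Wednesday, so the first Saturday is September 4.
1 March 2033 is a Tuesday, so the first Monday is March 7 and the second is March 14.
March 16, 2033 is outside the daylight-saving period (4 September 2032 – 14 March 2033), so Yalal Republic is on standard time, UTC+01:00.
08:45 Yalal Republic − 1h = 07:45 UTC.
1 March 2033 is a Tuesday, so the first Sunday is March 6 and the second is March 13.
1 October 2033 is a Saturday, so the first Monday is October 3 and the fourth is October 24.
At the standard offset (UTC+13:00), 07:45 UTC + 13h = 20:45 Ishos Sector standard time.
Daylight saving runs 13 March – 24 October; the standard-time date in Ishos Sector, March 16, 2033, is inside that window, so Ishos Sector is at UTC+14:00.
07:45 UTC + 14h = 21:45 Ishos Sector.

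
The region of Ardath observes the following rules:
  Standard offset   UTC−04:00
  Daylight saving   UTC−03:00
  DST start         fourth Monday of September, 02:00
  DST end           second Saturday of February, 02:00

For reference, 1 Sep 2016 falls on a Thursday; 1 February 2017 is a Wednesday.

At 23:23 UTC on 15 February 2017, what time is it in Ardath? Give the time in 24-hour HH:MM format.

1 September 2016 is a Thursday, so the first Monday is September 5 and the fourth is September 26.
1 February 2017 is a Wednesday, so the first Saturday is February 4 and the second is February 11.
At the standard offset (UTC−04:00), 23:23 UTC − 4h = 19:23 Ardath standard time.
Daylight saving runs 26 September 2016 – 11 February 2017; the standard-time date in Ardath, 15 February 2017, is outside that window, so Ardath is on standard time at UTC−04:00.
23:23 UTC − 4h = 19:23 local.

19:23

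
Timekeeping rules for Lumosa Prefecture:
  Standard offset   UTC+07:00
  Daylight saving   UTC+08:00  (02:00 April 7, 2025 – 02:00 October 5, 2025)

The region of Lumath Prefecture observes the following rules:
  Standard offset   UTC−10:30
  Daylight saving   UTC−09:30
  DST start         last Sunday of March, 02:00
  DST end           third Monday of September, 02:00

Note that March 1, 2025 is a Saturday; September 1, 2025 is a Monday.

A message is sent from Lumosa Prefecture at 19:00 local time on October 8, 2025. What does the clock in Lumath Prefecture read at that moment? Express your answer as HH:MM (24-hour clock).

01:30

Daylight saving runs 7 April – 5 October; October 8, 2025 is outside that window, so Lumosa Prefecture is on standard time at UTC+07:00.
19:00 Lumosa Prefecture − 7h = 12:00 UTC.
1 March 2025 is a Saturday, so Sundays fall on 2, 9, 16, 23, 30; the last is March 30.
1 September 2025 is a Monday, so the first Monday is September 1 and the third is September 15.
At the standard offset (UTC−10:30), 12:00 UTC − 10h30m = 01:30 Lumath Prefecture standard time.
The standard-time date in Lumath Prefecture, October 8, 2025, is outside the daylight-saving period (30 March – 15 September), so Lumath Prefecture is on standard time, UTC−10:30.
12:00 UTC − 10h30m = 01:30 Lumath Prefecture.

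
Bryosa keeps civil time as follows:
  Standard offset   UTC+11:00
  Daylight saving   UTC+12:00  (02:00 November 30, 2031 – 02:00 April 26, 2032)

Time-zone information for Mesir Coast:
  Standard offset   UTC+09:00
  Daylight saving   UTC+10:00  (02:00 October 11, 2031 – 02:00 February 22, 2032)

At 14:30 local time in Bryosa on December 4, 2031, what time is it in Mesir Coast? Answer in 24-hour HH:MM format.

12:30

December 4, 2031 falls between 30 November 2031 and 26 April 2032, so daylight saving is in effect and Bryosa is at UTC+12:00.
14:30 Bryosa − 12h = 02:30 UTC.
At the standard offset (UTC+09:00), 02:30 UTC + 9h = 11:30 Mesir Coast standard time.
The standard-time date in Mesir Coast, December 4, 2031, lies within the daylight-saving period (11 October 2031 – 22 February 2032), so Mesir Coast is on daylight time, UTC+10:00.
02:30 UTC + 10h = 12:30 Mesir Coast.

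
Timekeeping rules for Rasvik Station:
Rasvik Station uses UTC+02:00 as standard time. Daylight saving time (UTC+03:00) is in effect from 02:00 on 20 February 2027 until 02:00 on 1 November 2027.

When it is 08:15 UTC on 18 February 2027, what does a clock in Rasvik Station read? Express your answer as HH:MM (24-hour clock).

At the standard offset (UTC+02:00), 08:15 UTC + 2h = 10:15 Rasvik Station standard time.
Daylight saving runs 20 February – 1 November; the standard-time date in Rasvik Station, 18 February 2027, is outside that window, so Rasvik Station is on standard time at UTC+02:00.
08:15 UTC + 2h = 10:15 local.

10:15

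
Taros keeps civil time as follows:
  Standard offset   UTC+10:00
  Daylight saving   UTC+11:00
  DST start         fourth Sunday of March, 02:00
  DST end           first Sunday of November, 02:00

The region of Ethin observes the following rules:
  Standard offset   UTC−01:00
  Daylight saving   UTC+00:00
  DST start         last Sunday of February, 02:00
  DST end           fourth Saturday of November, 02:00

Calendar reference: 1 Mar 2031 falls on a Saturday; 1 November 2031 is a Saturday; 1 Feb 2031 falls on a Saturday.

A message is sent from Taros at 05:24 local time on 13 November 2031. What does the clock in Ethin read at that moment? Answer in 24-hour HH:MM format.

1 March 2031 is a Saturday, so the first Sunday is March 2 and the fourth is March 23.
1 November 2031 is a Saturday, so the first Sunday is November 2.
Daylight saving runs 23 March – 2 November; 13 November 2031 is outside that window, so Taros is on standard time at UTC+10:00.
05:24 Taros − 10h = 19:24 UTC (rolling into the previous day, 12 November 2031).
1 February 2031 is a Saturday, so Sundays fall on 2, 9, 16, 23; the last is February 23.
1 November 2031 is a Saturday, so the first Saturday is November 1 and the fourth is November 22.
At the standard offset (UTC−01:00), 19:24 UTC − 1h = 18:24 Ethin standard time.
The standard-time date in Ethin, 12 November 2031, lies within the daylight-saving period (23 February – 22 November), so Ethin is on daylight time, UTC+00:00.
19:24 UTC + 0h = 19:24 Ethin.

19:24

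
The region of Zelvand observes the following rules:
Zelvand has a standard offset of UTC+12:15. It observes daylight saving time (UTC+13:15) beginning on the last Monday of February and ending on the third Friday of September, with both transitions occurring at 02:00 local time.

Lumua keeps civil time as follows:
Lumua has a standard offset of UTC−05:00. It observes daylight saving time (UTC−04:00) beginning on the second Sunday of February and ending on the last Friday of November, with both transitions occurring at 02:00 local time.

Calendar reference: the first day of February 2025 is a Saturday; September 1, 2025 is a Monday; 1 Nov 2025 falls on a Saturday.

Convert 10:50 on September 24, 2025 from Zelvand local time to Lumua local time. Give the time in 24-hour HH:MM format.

18:35

1 February 2025 is a Saturday, so Mondays fall on 3, 10, 17, 24; the last is February 24.
1 September 2025 is a Monday, so the first Friday is September 5 and the third is September 19.
September 24, 2025 is outside the daylight-saving period (24 February – 19 September), so Zelvand is on standard time, UTC+12:15.
10:50 Zelvand − 12h15m = 22:35 UTC (rolling into the previous day, 23 September 2025).
1 February 2025 is a Saturday, so the first Sunday is February 2 and the second is February 9.
1 November 2025 is a Saturday, so Fridays fall on 7, 14, 21, 28; the last is November 28.
At the standard offset (UTC−05:00), 22:35 UTC − 5h = 17:35 Lumua standard time.
The standard-time date in Lumua, September 23, 2025, lies within the daylight-saving period (9 February – 28 November), so Lumua is on daylight time, UTC−04:00.
22:35 UTC − 4h = 18:35 Lumua.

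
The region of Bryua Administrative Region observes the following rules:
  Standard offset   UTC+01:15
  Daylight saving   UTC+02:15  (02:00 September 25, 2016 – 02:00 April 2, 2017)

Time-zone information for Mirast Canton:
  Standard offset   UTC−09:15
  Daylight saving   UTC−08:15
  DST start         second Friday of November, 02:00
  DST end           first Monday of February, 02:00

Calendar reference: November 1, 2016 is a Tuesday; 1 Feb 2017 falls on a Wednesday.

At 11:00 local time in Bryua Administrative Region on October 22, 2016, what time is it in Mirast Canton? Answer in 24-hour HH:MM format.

23:30

Daylight saving runs 25 September 2016 – 2 April 2017; October 22, 2016 is inside that window, so Bryua Administrative Region is at UTC+02:15.
11:00 Bryua Administrative Region − 2h15m = 08:45 UTC.
1 November 2016 is a Tuesday, so the first Friday is November 4 and the second is November 11.
1 February 2017 is a Wednesday, so the first Monday is February 6.
At the standard offset (UTC−09:15), 08:45 UTC − 9h15m = 23:30 Mirast Canton standard time (rolling into the previous day, 21 October 2016).
Daylight saving runs 11 November 2016 – 6 February 2017; the standard-time date in Mirast Canton, October 21, 2016, is outside that window, so Mirast Canton is on standard time at UTC−09:15.
08:45 UTC − 9h15m = 23:30 Mirast Canton (rolling into the previous day, 21 October 2016).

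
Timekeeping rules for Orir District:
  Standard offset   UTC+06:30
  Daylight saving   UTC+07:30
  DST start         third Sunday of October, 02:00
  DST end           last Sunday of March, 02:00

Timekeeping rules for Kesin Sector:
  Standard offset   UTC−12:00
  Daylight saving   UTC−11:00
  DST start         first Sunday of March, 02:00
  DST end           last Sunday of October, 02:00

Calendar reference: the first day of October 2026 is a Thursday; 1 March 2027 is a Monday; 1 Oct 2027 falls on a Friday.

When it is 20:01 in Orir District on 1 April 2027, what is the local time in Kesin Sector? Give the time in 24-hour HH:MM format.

02:31

1 October 2026 is a Thursday, so the first Sunday is October 4 and the third is October 18.
1 March 2027 is a Monday, so Sundays fall on 7, 14, 21, 28; the last is March 28.
1 April 2027 is outside the daylight-saving period (18 October 2026 – 28 March 2027), so Orir District is on standard time, UTC+06:30.
20:01 Orir District − 6h30m = 13:31 UTC.
1 March 2027 is a Monday, so the first Sunday is March 7.
1 October 2027 is a Friday, so Sundays fall on 3, 10, 17, 24, 31; the last is October 31.
At the standard offset (UTC−12:00), 13:31 UTC − 12h = 01:31 Kesin Sector standard time.
The standard-time date in Kesin Sector, 1 April 2027, lies within the daylight-saving period (7 March – 31 October), so Kesin Sector is on daylight time, UTC−11:00.
13:31 UTC − 11h = 02:31 Kesin Sector.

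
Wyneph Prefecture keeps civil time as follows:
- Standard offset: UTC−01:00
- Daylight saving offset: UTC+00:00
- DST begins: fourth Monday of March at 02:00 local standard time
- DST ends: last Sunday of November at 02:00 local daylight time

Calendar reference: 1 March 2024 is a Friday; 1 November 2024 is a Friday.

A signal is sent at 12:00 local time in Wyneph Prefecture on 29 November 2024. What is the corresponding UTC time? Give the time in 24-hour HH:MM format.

13:00

1 March 2024 is a Friday, so the first Monday is March 4 and the fourth is March 25.
1 November 2024 is a Friday, so Sundays fall on 3, 10, 17, 24; the last is November 24.
29 November 2024 does not fall between 25 March and 24 November, so daylight saving is not in effect and Wyneph Prefecture is at UTC−01:00.
12:00 local + 1h = 13:00 UTC.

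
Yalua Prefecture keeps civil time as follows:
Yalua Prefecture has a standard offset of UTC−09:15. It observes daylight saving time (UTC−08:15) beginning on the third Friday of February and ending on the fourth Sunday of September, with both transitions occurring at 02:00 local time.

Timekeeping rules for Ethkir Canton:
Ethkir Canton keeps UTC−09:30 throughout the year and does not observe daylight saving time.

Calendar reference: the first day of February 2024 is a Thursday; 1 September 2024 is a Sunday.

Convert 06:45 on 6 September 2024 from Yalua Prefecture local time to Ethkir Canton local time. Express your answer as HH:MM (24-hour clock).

1 February 2024 is a Thursday, so the first Friday is February 2 and the third is February 16.
1 September 2024 is a Sunday, so the first Sunday is September 1 and the fourth is September 22.
6 September 2024 falls between 16 February and 22 September, so daylight saving is in effect and Yalua Prefecture is at UTC−08:15.
06:45 Yalua Prefecture + 8h15m = 15:00 UTC.
Ethkir Canton stays on UTC−09:30 all year.
15:00 UTC − 9h30m = 05:30 Ethkir Canton.

05:30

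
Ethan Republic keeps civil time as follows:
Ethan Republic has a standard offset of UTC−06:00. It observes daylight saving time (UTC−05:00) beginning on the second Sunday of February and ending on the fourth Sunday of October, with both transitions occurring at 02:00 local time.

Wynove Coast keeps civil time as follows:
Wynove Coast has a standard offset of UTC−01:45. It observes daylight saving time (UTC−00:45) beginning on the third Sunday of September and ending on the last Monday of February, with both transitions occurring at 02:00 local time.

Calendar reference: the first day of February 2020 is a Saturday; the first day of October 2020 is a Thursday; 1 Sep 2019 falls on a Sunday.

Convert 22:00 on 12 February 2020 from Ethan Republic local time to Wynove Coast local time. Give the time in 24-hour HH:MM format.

02:15

1 February 2020 is a Saturday, so the first Sunday is February 2 and the second is February 9.
1 October 2020 is a Thursday, so the first Sunday is October 4 and the fourth is October 25.
12 February 2020 lies within the daylight-saving period (9 February – 25 October), so Ethan Republic is on daylight time, UTC−05:00.
22:00 Ethan Republic + 5h = 03:00 UTC (rolling into the next day, 13 February 2020).
1 September 2019 is a Sunday, so the first Sunday is September 1 and the third is September 15.
1 February 2020 is a Saturday, so Mondays fall on 3, 10, 17, 24; the last is February 24.
At the standard offset (UTC−01:45), 03:00 UTC − 1h45m = 01:15 Wynove Coast standard time.
The standard-time date in Wynove Coast, 13 February 2020, lies within the daylight-saving period (15 September 2019 – 24 February 2020), so Wynove Coast is on daylight time, UTC−00:45.
03:00 UTC − 0h45m = 02:15 Wynove Coast.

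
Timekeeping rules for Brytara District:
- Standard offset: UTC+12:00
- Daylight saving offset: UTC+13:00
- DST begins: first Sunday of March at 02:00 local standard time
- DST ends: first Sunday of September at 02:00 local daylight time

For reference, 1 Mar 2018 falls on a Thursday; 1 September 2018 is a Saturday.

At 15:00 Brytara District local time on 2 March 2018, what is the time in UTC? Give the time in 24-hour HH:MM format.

1 March 2018 is a Thursday, so the first Sunday is March 4.
1 September 2018 is a Saturday, so the first Sunday is September 2.
2 March 2018 is outside the daylight-saving period (4 March – 2 September), so Brytara District is on standard time, UTC+12:00.
15:00 local − 12h = 03:00 UTC.

03:00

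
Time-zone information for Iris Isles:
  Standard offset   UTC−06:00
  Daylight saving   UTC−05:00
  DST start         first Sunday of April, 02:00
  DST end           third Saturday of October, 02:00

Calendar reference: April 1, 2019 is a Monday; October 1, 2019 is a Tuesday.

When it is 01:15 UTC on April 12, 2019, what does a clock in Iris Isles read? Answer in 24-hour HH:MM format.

20:15

1 April 2019 is a Monday, so the first Sunday is April 7.
1 October 2019 is a Tuesday, so the first Saturday is October 5 and the third is October 19.
At the standard offset (UTC−06:00), 01:15 UTC − 6h = 19:15 Iris Isles standard time (rolling into the previous day, 11 April 2019).
Daylight saving runs 7 April – 19 October; the standard-time date in Iris Isles, April 11, 2019, is inside that window, so Iris Isles is at UTC−05:00.
01:15 UTC − 5h = 20:15 local (rolling into the previous day, 11 April 2019).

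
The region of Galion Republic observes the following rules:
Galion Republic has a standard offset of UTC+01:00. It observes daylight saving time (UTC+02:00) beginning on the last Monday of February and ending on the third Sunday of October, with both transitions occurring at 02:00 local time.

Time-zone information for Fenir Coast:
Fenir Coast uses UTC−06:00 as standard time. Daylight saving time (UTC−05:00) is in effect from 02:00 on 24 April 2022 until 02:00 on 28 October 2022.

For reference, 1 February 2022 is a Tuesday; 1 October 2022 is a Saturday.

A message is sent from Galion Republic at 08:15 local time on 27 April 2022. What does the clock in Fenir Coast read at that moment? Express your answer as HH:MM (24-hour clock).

01:15

1 February 2022 is a Tuesday, so Mondays fall on 7, 14, 21, 28; the last is February 28.
1 October 2022 is a Saturday, so the first Sunday is October 2 and the third is October 16.
27 April 2022 lies within the daylight-saving period (28 February – 16 October), so Galion Republic is on daylight time, UTC+02:00.
08:15 Galion Republic − 2h = 06:15 UTC.
At the standard offset (UTC−06:00), 06:15 UTC − 6h = 00:15 Fenir Coast standard time.
Daylight saving runs 24 April – 28 October; the standard-time date in Fenir Coast, 27 April 2022, is inside that window, so Fenir Coast is at UTC−05:00.
06:15 UTC − 5h = 01:15 Fenir Coast.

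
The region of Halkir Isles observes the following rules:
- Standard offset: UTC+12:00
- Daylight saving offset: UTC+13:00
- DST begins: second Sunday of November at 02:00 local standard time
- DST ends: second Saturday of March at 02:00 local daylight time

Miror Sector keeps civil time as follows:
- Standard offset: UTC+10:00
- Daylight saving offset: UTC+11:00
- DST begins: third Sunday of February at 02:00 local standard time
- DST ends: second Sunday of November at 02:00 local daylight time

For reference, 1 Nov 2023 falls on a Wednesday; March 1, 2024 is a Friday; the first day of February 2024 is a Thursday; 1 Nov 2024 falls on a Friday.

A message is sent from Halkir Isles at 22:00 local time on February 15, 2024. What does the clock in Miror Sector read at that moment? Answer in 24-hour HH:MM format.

19:00

1 November 2023 is a Wednesday, so the first Sunday is November 5 and the second is November 12.
1 March 2024 is a Friday, so the first Saturday is March 2 and the second is March 9.
February 15, 2024 falls between 12 November 2023 and 9 March 2024, so daylight saving is in effect and Halkir Isles is at UTC+13:00.
22:00 Halkir Isles − 13h = 09:00 UTC.
1 February 2024 is a Thursday, so the first Sunday is February 4 and the third is February 18.
1 November 2024 is a Friday, so the first Sunday is November 3 and the second is November 10.
At the standard offset (UTC+10:00), 09:00 UTC + 10h = 19:00 Miror Sector standard time.
The standard-time date in Miror Sector, February 15, 2024, is outside the daylight-saving period (18 February – 10 November), so Miror Sector is on standard time, UTC+10:00.
09:00 UTC + 10h = 19:00 Miror Sector.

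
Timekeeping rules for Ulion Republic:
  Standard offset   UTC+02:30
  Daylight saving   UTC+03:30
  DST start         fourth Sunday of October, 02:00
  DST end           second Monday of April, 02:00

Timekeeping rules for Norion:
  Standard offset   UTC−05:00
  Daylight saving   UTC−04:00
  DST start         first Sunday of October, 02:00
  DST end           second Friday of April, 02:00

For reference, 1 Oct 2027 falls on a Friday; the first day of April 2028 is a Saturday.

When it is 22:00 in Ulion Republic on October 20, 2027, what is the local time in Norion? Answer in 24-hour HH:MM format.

15:30

1 October 2027 is a Friday, so the first Sunday is October 3 and the fourth is October 24.
1 April 2028 is a Saturday, so the first Monday is April 3 and the second is April 10.
Daylight saving runs 24 October 2027 – 10 April 2028; October 20, 2027 is outside that window, so Ulion Republic is on standard time at UTC+02:30.
22:00 Ulion Republic − 2h30m = 19:30 UTC.
1 October 2027 is a Friday, so the first Sunday is October 3.
1 April 2028 is a Saturday, so the first Friday is April 7 and the second is April 14.
At the standard offset (UTC−05:00), 19:30 UTC − 5h = 14:30 Norion standard time.
Daylight saving runs 3 October 2027 – 14 April 2028; the standard-time date in Norion, October 20, 2027, is inside that window, so Norion is at UTC−04:00.
19:30 UTC − 4h = 15:30 Norion.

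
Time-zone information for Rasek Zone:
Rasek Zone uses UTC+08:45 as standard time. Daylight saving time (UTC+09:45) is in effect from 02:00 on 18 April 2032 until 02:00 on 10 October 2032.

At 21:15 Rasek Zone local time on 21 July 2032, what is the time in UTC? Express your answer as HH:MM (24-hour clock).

21 July 2032 lies within the daylight-saving period (18 April – 10 October), so Rasek Zone is on daylight time, UTC+09:45.
21:15 local − 9h45m = 11:30 UTC.

11:30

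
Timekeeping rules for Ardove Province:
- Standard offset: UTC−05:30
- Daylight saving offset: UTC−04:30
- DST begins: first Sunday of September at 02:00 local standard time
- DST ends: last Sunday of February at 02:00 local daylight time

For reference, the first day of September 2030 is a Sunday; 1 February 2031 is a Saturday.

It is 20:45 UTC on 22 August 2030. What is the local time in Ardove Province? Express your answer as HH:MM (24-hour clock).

15:15

1 September 2030 is a Sunday, so the first Sunday is September 1.
1 February 2031 is a Saturday, so Sundays fall on 2, 9, 16, 23; the last is February 23.
At the standard offset (UTC−05:30), 20:45 UTC − 5h30m = 15:15 Ardove Province standard time.
Daylight saving runs 1 September 2030 – 23 February 2031; the standard-time date in Ardove Province, 22 August 2030, is outside that window, so Ardove Province is on standard time at UTC−05:30.
20:45 UTC − 5h30m = 15:15 local.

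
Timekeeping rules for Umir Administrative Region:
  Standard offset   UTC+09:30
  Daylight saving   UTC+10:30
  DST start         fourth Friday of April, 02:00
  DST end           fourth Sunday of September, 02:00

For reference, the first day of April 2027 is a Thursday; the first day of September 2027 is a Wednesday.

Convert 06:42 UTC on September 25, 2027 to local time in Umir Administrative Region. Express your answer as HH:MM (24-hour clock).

1 April 2027 is a Thursday, so the first Friday is April 2 and the fourth is April 23.
1 September 2027 is a Wednesday, so the first Sunday is September 5 and the fourth is September 26.
At the standard offset (UTC+09:30), 06:42 UTC + 9h30m = 16:12 Umir Administrative Region standard time.
Daylight saving runs 23 April – 26 September; the standard-time date in Umir Administrative Region, September 25, 2027, is inside that window, so Umir Administrative Region is at UTC+10:30.
06:42 UTC + 10h30m = 17:12 local.

17:12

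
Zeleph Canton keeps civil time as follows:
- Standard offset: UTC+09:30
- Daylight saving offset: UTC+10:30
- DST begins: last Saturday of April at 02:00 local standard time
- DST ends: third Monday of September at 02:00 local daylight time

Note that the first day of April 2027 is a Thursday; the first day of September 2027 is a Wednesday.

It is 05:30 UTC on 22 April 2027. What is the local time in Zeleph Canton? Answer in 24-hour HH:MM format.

1 April 2027 is a Thursday, so Saturdays fall on 3, 10, 17, 24; the last is April 24.
1 September 2027 is a Wednesday, so the first Monday is September 6 and the third is September 20.
At the standard offset (UTC+09:30), 05:30 UTC + 9h30m = 15:00 Zeleph Canton standard time.
Daylight saving runs 24 April – 20 September; the standard-time date in Zeleph Canton, 22 April 2027, is outside that window, so Zeleph Canton is on standard time at UTC+09:30.
05:30 UTC + 9h30m = 15:00 local.

15:00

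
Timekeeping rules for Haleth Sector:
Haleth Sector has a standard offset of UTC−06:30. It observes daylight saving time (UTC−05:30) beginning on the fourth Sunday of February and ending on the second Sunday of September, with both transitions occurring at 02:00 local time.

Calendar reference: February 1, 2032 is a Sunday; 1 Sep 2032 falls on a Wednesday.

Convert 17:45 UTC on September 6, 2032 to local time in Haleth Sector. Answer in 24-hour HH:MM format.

12:15

1 February 2032 is a Sunday, so the first Sunday is February 1 and the fourth is February 22.
1 September 2032 is a Wednesday, so the first Sunday is September 5 and the second is September 12.
At the standard offset (UTC−06:30), 17:45 UTC − 6h30m = 11:15 Haleth Sector standard time.
The standard-time date in Haleth Sector, September 6, 2032, lies within the daylight-saving period (22 February – 12 September), so Haleth Sector is on daylight time, UTC−05:30.
17:45 UTC − 5h30m = 12:15 local.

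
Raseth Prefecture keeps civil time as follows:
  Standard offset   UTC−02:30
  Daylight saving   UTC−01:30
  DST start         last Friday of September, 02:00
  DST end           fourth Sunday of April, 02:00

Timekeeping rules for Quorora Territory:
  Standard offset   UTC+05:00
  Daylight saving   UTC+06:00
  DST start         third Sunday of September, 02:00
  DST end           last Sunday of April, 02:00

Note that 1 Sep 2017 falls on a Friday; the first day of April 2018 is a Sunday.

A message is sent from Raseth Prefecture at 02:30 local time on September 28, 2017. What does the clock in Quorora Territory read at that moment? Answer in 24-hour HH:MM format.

11:00

1 September 2017 is a Friday, so Fridays fall on 1, 8, 15, 22, 29; the last is September 29.
1 April 2018 is a Sunday, so the first Sunday is April 1 and the fourth is April 22.
September 28, 2017 does not fall between 29 September 2017 and 22 April 2018, so daylight saving is not in effect and Raseth Prefecture is at UTC−02:30.
02:30 Raseth Prefecture + 2h30m = 05:00 UTC.
1 September 2017 is a Friday, so the first Sunday is September 3 and the third is September 17.
1 April 2018 is a Sunday, so Sundays fall on 1, 8, 15, 22, 29; the last is April 29.
At the standard offset (UTC+05:00), 05:00 UTC + 5h = 10:00 Quorora Territory standard time.
The standard-time date in Quorora Territory, September 28, 2017, falls between 17 September 2017 and 29 April 2018, so daylight saving is in effect and Quorora Territory is at UTC+06:00.
05:00 UTC + 6h = 11:00 Quorora Territory.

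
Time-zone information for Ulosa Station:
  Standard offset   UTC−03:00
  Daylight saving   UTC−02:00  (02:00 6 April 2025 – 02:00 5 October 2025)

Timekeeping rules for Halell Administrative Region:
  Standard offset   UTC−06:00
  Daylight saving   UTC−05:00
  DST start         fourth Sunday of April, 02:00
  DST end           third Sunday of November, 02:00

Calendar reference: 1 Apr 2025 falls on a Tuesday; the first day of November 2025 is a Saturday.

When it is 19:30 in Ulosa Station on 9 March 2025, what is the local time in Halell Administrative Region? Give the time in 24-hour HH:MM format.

9 March 2025 is outside the daylight-saving period (6 April – 5 October), so Ulosa Station is on standard time, UTC−03:00.
19:30 Ulosa Station + 3h = 22:30 UTC.
1 April 2025 is a Tuesday, so the first Sunday is April 6 and the fourth is April 27.
1 November 2025 is a Saturday, so the first Sunday is November 2 and the third is November 16.
At the standard offset (UTC−06:00), 22:30 UTC − 6h = 16:30 Halell Administrative Region standard time.
The standard-time date in Halell Administrative Region, 9 March 2025, does not fall between 27 April and 16 November, so daylight saving is not in effect and Halell Administrative Region is at UTC−06:00.
22:30 UTC − 6h = 16:30 Halell Administrative Region.

16:30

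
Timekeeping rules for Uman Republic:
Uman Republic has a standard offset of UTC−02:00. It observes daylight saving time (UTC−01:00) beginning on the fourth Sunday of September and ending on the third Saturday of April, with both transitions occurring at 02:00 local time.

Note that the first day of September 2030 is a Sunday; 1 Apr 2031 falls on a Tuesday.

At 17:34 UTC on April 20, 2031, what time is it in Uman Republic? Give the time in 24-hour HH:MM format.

1 September 2030 is a Sunday, so the first Sunday is September 1 and the fourth is September 22.
1 April 2031 is a Tuesday, so the first Saturday is April 5 and the third is April 19.
At the standard offset (UTC−02:00), 17:34 UTC − 2h = 15:34 Uman Republic standard time.
The standard-time date in Uman Republic, April 20, 2031, is outside the daylight-saving period (22 September 2030 – 19 April 2031), so Uman Republic is on standard time, UTC−02:00.
17:34 UTC − 2h = 15:34 local.

15:34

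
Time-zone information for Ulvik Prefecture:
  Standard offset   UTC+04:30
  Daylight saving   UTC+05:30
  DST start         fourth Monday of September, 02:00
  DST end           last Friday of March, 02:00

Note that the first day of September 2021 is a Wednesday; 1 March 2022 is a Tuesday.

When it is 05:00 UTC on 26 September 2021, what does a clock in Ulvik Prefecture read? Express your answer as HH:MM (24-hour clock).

09:30

1 September 2021 is a Wednesday, so the first Monday is September 6 and the fourth is September 27.
1 March 2022 is a Tuesday, so Fridays fall on 4, 11, 18, 25; the last is March 25.
At the standard offset (UTC+04:30), 05:00 UTC + 4h30m = 09:30 Ulvik Prefecture standard time.
Daylight saving runs 27 September 2021 – 25 March 2022; the standard-time date in Ulvik Prefecture, 26 September 2021, is outside that window, so Ulvik Prefecture is on standard time at UTC+04:30.
05:00 UTC + 4h30m = 09:30 local.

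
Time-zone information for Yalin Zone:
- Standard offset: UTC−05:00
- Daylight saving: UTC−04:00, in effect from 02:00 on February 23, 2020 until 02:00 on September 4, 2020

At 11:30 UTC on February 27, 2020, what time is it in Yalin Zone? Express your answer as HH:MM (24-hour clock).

07:30

At the standard offset (UTC−05:00), 11:30 UTC − 5h = 06:30 Yalin Zone standard time.
The standard-time date in Yalin Zone, February 27, 2020, falls between 23 February and 4 September, so daylight saving is in effect and Yalin Zone is at UTC−04:00.
11:30 UTC − 4h = 07:30 local.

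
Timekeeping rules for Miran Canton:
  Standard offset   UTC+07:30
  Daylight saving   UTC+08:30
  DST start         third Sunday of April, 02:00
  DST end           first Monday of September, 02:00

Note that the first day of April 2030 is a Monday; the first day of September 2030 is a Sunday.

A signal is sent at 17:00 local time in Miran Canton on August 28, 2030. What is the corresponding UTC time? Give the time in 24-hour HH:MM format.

1 April 2030 is a Monday, so the first Sunday is April 7 and the third is April 21.
1 September 2030 is a Sunday, so the first Monday is September 2.
Daylight saving runs 21 April – 2 September; August 28, 2030 is inside that window, so Miran Canton is at UTC+08:30.
17:00 local − 8h30m = 08:30 UTC.

08:30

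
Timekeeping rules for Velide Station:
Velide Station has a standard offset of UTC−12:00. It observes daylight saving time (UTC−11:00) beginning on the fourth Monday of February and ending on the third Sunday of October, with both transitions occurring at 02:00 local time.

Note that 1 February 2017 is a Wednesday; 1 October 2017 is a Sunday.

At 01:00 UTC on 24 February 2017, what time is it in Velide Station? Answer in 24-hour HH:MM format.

13:00

1 February 2017 is a Wednesday, so the first Monday is February 6 and the fourth is February 27.
1 October 2017 is a Sunday, so the first Sunday is October 1 and the third is October 15.
At the standard offset (UTC−12:00), 01:00 UTC − 12h = 13:00 Velide Station standard time (rolling into the previous day, 23 February 2017).
The standard-time date in Velide Station, 23 February 2017, does not fall between 27 February and 15 October, so daylight saving is not in effect and Velide Station is at UTC−12:00.
01:00 UTC − 12h = 13:00 local (rolling into the previous day, 23 February 2017).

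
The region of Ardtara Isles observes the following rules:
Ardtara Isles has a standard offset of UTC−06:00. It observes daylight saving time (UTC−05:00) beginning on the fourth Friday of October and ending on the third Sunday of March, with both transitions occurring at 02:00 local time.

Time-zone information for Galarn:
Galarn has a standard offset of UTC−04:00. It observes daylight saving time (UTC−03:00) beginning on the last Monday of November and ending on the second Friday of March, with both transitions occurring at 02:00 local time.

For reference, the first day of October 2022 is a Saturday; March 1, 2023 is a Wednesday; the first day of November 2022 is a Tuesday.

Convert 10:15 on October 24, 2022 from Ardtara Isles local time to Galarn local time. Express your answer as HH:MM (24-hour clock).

1 October 2022 is a Saturday, so the first Friday is October 7 and the fourth is October 28.
1 March 2023 is a Wednesday, so the first Sunday is March 5 and the third is March 19.
Daylight saving runs 28 October 2022 – 19 March 2023; October 24, 2022 is outside that window, so Ardtara Isles is on standard time at UTC−06:00.
10:15 Ardtara Isles + 6h = 16:15 UTC.
1 November 2022 is a Tuesday, so Mondays fall on 7, 14, 21, 28; the last is November 28.
1 March 2023 is a Wednesday, so the first Friday is March 3 and the second is March 10.
At the standard offset (UTC−04:00), 16:15 UTC − 4h = 12:15 Galarn standard time.
The standard-time date in Galarn, October 24, 2022, is outside the daylight-saving period (28 November 2022 – 10 March 2023), so Galarn is on standard time, UTC−04:00.
16:15 UTC − 4h = 12:15 Galarn.

12:15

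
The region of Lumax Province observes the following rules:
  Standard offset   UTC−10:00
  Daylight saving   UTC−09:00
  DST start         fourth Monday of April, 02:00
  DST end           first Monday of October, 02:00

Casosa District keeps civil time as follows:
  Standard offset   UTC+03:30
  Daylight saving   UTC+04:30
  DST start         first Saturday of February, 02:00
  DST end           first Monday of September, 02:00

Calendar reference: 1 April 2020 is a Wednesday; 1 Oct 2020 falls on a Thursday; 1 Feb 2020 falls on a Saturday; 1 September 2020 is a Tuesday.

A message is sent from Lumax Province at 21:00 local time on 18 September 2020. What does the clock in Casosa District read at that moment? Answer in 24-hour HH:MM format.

1 April 2020 is a Wednesday, so the first Monday is April 6 and the fourth is April 27.
1 October 2020 is a Thursday, so the first Monday is October 5.
18 September 2020 lies within the daylight-saving period (27 April – 5 October), so Lumax Province is on daylight time, UTC−09:00.
21:00 Lumax Province + 9h = 06:00 UTC (rolling into the next day, 19 September 2020).
1 February 2020 is a Saturday, so the first Saturday is February 1.
1 September 2020 is a Tuesday, so the first Monday is September 7.
At the standard offset (UTC+03:30), 06:00 UTC + 3h30m = 09:30 Casosa District standard time.
Daylight saving runs 1 February – 7 September; the standard-time date in Casosa District, 19 September 2020, is outside that window, so Casosa District is on standard time at UTC+03:30.
06:00 UTC + 3h30m = 09:30 Casosa District.

09:30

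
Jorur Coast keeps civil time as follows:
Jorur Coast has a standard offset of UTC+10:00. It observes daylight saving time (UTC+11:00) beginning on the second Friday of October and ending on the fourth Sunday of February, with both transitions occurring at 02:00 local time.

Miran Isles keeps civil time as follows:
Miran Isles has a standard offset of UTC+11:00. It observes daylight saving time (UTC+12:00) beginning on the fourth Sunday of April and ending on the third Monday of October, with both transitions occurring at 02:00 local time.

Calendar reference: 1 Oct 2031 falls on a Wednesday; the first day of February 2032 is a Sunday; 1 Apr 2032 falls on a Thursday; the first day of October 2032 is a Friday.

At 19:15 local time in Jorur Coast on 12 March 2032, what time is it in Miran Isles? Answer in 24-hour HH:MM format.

20:15

1 October 2031 is a Wednesday, so the first Friday is October 3 and the second is October 10.
1 February 2032 is a Sunday, so the first Sunday is February 1 and the fourth is February 22.
12 March 2032 does not fall between 10 October 2031 and 22 February 2032, so daylight saving is not in effect and Jorur Coast is at UTC+10:00.
19:15 Jorur Coast − 10h = 09:15 UTC.
1 April 2032 is a Thursday, so the first Sunday is April 4 and the fourth is April 25.
1 October 2032 is a Friday, so the first Monday is October 4 and the third is October 18.
At the standard offset (UTC+11:00), 09:15 UTC + 11h = 20:15 Miran Isles standard time.
The standard-time date in Miran Isles, 12 March 2032, does not fall between 25 April and 18 October, so daylight saving is not in effect and Miran Isles is at UTC+11:00.
09:15 UTC + 11h = 20:15 Miran Isles.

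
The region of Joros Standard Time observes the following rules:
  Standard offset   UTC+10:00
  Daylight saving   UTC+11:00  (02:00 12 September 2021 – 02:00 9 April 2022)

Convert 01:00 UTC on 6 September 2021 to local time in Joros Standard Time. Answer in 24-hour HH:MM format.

11:00

At the standard offset (UTC+10:00), 01:00 UTC + 10h = 11:00 Joros Standard Time standard time.
The standard-time date in Joros Standard Time, 6 September 2021, is outside the daylight-saving period (12 September 2021 – 9 April 2022), so Joros Standard Time is on standard time, UTC+10:00.
01:00 UTC + 10h = 11:00 local.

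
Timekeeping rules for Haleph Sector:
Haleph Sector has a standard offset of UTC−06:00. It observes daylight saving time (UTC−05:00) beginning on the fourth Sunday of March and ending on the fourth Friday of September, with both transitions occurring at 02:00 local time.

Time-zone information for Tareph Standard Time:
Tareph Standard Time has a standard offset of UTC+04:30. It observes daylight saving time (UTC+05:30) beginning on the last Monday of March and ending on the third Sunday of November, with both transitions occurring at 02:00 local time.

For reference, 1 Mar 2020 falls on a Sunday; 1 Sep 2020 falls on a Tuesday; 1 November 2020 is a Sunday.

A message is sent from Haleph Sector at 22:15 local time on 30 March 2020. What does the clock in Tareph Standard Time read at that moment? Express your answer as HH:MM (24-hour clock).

1 March 2020 is a Sunday, so the first Sunday is March 1 and the fourth is March 22.
1 September 2020 is a Tuesday, so the first Friday is September 4 and the fourth is September 25.
30 March 2020 falls between 22 March and 25 September, so daylight saving is in effect and Haleph Sector is at UTC−05:00.
22:15 Haleph Sector + 5h = 03:15 UTC (rolling into the next day, 31 March 2020).
1 March 2020 is a Sunday, so Mondays fall on 2, 9, 16, 23, 30; the last is March 30.
1 November 2020 is a Sunday, so the first Sunday is November 1 and the third is November 15.
At the standard offset (UTC+04:30), 03:15 UTC + 4h30m = 07:45 Tareph Standard Time standard time.
The standard-time date in Tareph Standard Time, 31 March 2020, falls between 30 March and 15 November, so daylight saving is in effect and Tareph Standard Time is at UTC+05:30.
03:15 UTC + 5h30m = 08:45 Tareph Standard Time.

08:45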